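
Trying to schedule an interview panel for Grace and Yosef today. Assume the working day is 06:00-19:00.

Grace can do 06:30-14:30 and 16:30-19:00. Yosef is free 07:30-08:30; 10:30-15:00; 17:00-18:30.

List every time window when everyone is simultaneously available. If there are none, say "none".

Grace ∩ Yosef: 07:30-08:30, 10:30-14:30, 17:00-18:30.

07:30-08:30, 10:30-14:30, 17:00-18:30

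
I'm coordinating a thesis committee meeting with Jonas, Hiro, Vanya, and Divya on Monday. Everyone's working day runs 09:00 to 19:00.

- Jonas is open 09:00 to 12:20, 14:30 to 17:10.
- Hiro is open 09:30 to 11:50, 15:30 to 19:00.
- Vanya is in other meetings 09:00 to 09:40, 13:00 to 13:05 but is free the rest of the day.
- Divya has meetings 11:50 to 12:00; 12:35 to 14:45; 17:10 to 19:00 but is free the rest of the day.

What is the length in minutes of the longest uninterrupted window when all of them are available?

130

Jonas free: 09:00-12:20, 14:30-17:10.
Hiro free: 09:30-11:50, 15:30-19:00.
Vanya free: 09:40-13:00, 13:05-19:00 (invert busy blocks within the working day).
Divya free: 09:00-11:50, 12:00-12:35, 14:45-17:10 (invert busy blocks within the working day).
Jonas ∩ Hiro: 09:30-11:50, 15:30-17:10.
Jonas ∩ Hiro ∩ Vanya: 09:40-11:50, 15:30-17:10.
Jonas ∩ Hiro ∩ Vanya ∩ Divya: 09:40-11:50, 15:30-17:10.
Those are the intersection windows.
The longest is 09:40-11:50 at 130 minutes.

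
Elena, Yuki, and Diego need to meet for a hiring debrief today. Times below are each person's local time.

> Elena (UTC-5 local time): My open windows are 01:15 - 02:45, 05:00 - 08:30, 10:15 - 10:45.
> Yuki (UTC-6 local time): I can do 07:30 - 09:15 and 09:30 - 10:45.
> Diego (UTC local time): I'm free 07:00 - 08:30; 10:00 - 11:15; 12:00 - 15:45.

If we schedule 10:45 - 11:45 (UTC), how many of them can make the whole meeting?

Elena in UTC: 06:15-07:45, 10:00-13:30, 15:15-15:45 (add 5h to convert from UTC-5).
Yuki in UTC: 13:30-15:15, 15:30-16:45 (add 6h to convert from UTC-6).
Diego in UTC: 07:00-08:30, 10:00-11:15, 12:00-15:45.
Elena can make the full 10:45-11:45 slot — that's 1.

1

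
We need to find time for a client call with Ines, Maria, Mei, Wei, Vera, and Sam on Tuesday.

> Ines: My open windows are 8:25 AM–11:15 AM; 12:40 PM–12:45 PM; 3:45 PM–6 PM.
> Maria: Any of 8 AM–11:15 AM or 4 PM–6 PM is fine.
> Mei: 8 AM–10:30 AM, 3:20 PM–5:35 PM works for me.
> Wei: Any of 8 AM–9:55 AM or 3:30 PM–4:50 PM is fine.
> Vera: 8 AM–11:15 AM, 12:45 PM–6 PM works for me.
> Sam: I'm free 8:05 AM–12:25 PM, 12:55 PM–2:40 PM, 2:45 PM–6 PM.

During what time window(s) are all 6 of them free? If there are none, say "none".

08:25-09:55, 16:00-16:50

Ines ∩ Maria: 08:25-11:15, 16:00-18:00.
Ines ∩ Maria ∩ Mei: 08:25-10:30, 16:00-17:35.
Ines ∩ Maria ∩ Mei ∩ Wei: 08:25-09:55, 16:00-16:50.
Ines ∩ Maria ∩ Mei ∩ Wei ∩ Vera: 08:25-09:55, 16:00-16:50.
Ines ∩ Maria ∩ Mei ∩ Wei ∩ Vera ∩ Sam: 08:25-09:55, 16:00-16:50.
So the common availability across everyone is 08:25-09:55, 16:00-16:50.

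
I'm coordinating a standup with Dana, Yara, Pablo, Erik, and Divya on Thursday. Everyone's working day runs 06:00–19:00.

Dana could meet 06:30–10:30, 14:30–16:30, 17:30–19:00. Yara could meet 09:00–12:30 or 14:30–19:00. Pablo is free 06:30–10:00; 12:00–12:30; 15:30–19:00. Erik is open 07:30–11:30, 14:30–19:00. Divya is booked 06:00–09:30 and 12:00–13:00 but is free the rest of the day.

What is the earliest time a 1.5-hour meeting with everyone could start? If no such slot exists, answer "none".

Dana free: 06:30-10:30, 14:30-16:30, 17:30-19:00.
Yara free: 09:00-12:30, 14:30-19:00.
Pablo free: 06:30-10:00, 12:00-12:30, 15:30-19:00.
Erik free: 07:30-11:30, 14:30-19:00.
Divya free: 09:30-12:00, 13:00-19:00 (invert busy blocks within the working day).
Dana ∩ Yara: 09:00-10:30, 14:30-16:30, 17:30-19:00.
Dana ∩ Yara ∩ Pablo: 09:00-10:00, 15:30-16:30, 17:30-19:00.
Dana ∩ Yara ∩ Pablo ∩ Erik: 09:00-10:00, 15:30-16:30, 17:30-19:00.
Dana ∩ Yara ∩ Pablo ∩ Erik ∩ Divya: 09:30-10:00, 15:30-16:30, 17:30-19:00.
The first common window of at least 90 minutes is 17:30-19:00, so the earliest start is 17:30.

17:30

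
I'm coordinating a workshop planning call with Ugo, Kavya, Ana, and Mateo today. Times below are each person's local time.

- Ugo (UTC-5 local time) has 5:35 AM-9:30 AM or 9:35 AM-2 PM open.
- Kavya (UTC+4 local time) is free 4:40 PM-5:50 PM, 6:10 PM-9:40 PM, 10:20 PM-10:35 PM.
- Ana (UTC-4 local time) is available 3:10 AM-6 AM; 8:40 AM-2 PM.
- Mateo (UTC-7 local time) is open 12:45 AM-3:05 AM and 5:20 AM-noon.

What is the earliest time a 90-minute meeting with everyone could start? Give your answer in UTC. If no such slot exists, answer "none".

14:35

Ugo in UTC: 10:35-14:30, 14:35-19:00 (add 5h to convert from UTC-5).
Kavya in UTC: 12:40-13:50, 14:10-17:40, 18:20-18:35 (subtract 4h to convert from UTC+4).
Ana in UTC: 07:10-10:00, 12:40-18:00 (add 4h to convert from UTC-4).
Mateo in UTC: 07:45-10:05, 12:20-19:00 (add 7h to convert from UTC-7).
Ugo ∩ Kavya: 12:40-13:50, 14:10-14:30, 14:35-17:40, 18:20-18:35.
Ugo ∩ Kavya ∩ Ana: 12:40-13:50, 14:10-14:30, 14:35-17:40.
Ugo ∩ Kavya ∩ Ana ∩ Mateo: 12:40-13:50, 14:10-14:30, 14:35-17:40.
The first common window of at least 90 minutes is 14:35-17:40, so the earliest start is 14:35.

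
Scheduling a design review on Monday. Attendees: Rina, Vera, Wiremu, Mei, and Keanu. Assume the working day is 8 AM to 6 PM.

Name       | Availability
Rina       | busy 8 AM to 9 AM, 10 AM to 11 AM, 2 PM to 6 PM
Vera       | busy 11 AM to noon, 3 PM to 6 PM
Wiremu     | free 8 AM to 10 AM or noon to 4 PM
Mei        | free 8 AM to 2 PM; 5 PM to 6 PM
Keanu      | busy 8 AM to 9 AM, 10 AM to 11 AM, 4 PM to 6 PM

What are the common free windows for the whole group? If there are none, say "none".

Rina free: 09:00-10:00, 11:00-14:00 (invert busy blocks within the working day).
Vera free: 08:00-11:00, 12:00-15:00 (invert busy blocks within the working day).
Wiremu free: 08:00-10:00, 12:00-16:00.
Mei free: 08:00-14:00, 17:00-18:00.
Keanu free: 09:00-10:00, 11:00-16:00 (invert busy blocks within the working day).
Rina ∩ Vera: 09:00-10:00, 12:00-14:00.
Rina ∩ Vera ∩ Wiremu: 09:00-10:00, 12:00-14:00.
Rina ∩ Vera ∩ Wiremu ∩ Mei: 09:00-10:00, 12:00-14:00.
Rina ∩ Vera ∩ Wiremu ∩ Mei ∩ Keanu: 09:00-10:00, 12:00-14:00.

09:00-10:00, 12:00-14:00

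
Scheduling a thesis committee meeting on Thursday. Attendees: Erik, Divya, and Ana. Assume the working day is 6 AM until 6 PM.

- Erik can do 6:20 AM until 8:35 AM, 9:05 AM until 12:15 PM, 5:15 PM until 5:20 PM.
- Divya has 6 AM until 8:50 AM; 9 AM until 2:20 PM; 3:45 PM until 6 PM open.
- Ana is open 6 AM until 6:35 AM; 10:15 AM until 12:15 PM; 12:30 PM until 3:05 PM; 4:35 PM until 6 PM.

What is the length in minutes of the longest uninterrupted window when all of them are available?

Erik ∩ Divya: 06:20-08:35, 09:05-12:15, 17:15-17:20.
Erik ∩ Divya ∩ Ana: 06:20-06:35, 10:15-12:15, 17:15-17:20.
The longest is 10:15-12:15 at 120 minutes.

120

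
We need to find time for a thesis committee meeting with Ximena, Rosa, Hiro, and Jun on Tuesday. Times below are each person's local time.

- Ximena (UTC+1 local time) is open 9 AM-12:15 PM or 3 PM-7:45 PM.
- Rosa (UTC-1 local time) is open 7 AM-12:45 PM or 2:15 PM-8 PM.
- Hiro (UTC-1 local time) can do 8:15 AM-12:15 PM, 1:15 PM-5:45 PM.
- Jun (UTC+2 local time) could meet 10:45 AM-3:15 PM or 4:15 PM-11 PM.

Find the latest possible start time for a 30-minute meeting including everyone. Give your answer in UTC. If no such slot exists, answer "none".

18:15

Ximena in UTC: 08:00-11:15, 14:00-18:45 (subtract 1h to convert from UTC+1).
Rosa in UTC: 08:00-13:45, 15:15-21:00 (add 1h to convert from UTC-1).
Hiro in UTC: 09:15-13:15, 14:15-18:45 (add 1h to convert from UTC-1).
Jun in UTC: 08:45-13:15, 14:15-21:00 (subtract 2h to convert from UTC+2).
Ximena ∩ Rosa: 08:00-11:15, 15:15-18:45.
Ximena ∩ Rosa ∩ Hiro: 09:15-11:15, 15:15-18:45.
Ximena ∩ Rosa ∩ Hiro ∩ Jun: 09:15-11:15, 15:15-18:45.
Those are the intersection windows.
The last common window of at least 30 minutes is 15:15-18:45; a 30-minute meeting can start as late as 18:15 and still end by 18:45.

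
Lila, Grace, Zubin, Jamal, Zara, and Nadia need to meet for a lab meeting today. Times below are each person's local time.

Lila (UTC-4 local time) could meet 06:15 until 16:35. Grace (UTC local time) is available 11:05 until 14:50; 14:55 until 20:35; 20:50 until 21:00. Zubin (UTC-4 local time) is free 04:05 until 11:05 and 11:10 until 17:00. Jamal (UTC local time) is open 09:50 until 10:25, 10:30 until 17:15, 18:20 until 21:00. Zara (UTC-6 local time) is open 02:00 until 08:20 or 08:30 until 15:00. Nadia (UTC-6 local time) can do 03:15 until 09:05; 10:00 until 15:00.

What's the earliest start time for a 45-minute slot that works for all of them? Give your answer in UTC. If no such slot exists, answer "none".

11:05

Lila in UTC: 10:15-20:35 (add 4h to convert from UTC-4).
Grace in UTC: 11:05-14:50, 14:55-20:35, 20:50-21:00.
Zubin in UTC: 08:05-15:05, 15:10-21:00 (add 4h to convert from UTC-4).
Jamal in UTC: 09:50-10:25, 10:30-17:15, 18:20-21:00.
Zara in UTC: 08:00-14:20, 14:30-21:00 (add 6h to convert from UTC-6).
Nadia in UTC: 09:15-15:05, 16:00-21:00 (add 6h to convert from UTC-6).
Lila ∩ Grace: 11:05-14:50, 14:55-20:35.
Lila ∩ Grace ∩ Zubin: 11:05-14:50, 14:55-15:05, 15:10-20:35.
Lila ∩ Grace ∩ Zubin ∩ Jamal: 11:05-14:50, 14:55-15:05, 15:10-17:15, 18:20-20:35.
Lila ∩ Grace ∩ Zubin ∩ Jamal ∩ Zara: 11:05-14:20, 14:30-14:50, 14:55-15:05, 15:10-17:15, 18:20-20:35.
Lila ∩ Grace ∩ Zubin ∩ Jamal ∩ Zara ∩ Nadia: 11:05-14:20, 14:30-14:50, 14:55-15:05, 16:00-17:15, 18:20-20:35.
So the common availability across everyone is 11:05-14:20, 14:30-14:50, 14:55-15:05, 16:00-17:15, 18:20-20:35.
The first common window of at least 45 minutes is 11:05-14:20, so the earliest start is 11:05.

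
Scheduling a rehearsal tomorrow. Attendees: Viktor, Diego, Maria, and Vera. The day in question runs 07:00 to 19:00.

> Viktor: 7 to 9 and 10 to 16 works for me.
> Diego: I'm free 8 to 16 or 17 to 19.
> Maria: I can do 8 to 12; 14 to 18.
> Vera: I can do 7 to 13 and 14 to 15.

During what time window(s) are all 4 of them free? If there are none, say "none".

08:00-09:00, 10:00-12:00, 14:00-15:00

Viktor ∩ Diego: 08:00-09:00, 10:00-16:00.
Viktor ∩ Diego ∩ Maria: 08:00-09:00, 10:00-12:00, 14:00-16:00.
Viktor ∩ Diego ∩ Maria ∩ Vera: 08:00-09:00, 10:00-12:00, 14:00-15:00.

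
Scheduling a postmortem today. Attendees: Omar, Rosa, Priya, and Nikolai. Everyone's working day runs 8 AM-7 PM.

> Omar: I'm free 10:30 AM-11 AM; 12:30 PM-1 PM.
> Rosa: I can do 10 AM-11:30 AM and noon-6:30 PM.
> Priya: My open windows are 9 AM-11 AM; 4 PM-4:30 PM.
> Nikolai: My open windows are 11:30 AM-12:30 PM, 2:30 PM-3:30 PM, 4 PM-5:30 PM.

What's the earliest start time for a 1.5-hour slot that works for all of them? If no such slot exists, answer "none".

none

Omar ∩ Rosa: 10:30-11:00, 12:30-13:00.
Omar ∩ Rosa ∩ Priya: 10:30-11:00.
Omar ∩ Rosa ∩ Priya ∩ Nikolai: ∅.
There is no time when everyone is free.
No common window is at least 90 minutes long.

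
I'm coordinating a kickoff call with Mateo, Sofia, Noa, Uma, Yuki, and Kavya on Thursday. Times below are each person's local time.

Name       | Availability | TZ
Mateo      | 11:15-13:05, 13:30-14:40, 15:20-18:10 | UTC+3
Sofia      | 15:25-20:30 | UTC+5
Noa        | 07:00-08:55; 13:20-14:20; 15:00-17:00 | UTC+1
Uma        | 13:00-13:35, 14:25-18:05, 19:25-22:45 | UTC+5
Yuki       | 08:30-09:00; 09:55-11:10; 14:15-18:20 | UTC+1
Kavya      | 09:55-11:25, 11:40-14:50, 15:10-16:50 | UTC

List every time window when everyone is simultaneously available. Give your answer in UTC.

14:25-14:50

Mateo in UTC: 08:15-10:05, 10:30-11:40, 12:20-15:10 (subtract 3h to convert from UTC+3).
Sofia in UTC: 10:25-15:30 (subtract 5h to convert from UTC+5).
Noa in UTC: 06:00-07:55, 12:20-13:20, 14:00-16:00 (subtract 1h to convert from UTC+1).
Uma in UTC: 08:00-08:35, 09:25-13:05, 14:25-17:45 (subtract 5h to convert from UTC+5).
Yuki in UTC: 07:30-08:00, 08:55-10:10, 13:15-17:20 (subtract 1h to convert from UTC+1).
Kavya in UTC: 09:55-11:25, 11:40-14:50, 15:10-16:50.
Mateo ∩ Sofia: 10:30-11:40, 12:20-15:10.
Mateo ∩ Sofia ∩ Noa: 12:20-13:20, 14:00-15:10.
Mateo ∩ Sofia ∩ Noa ∩ Uma: 12:20-13:05, 14:25-15:10.
Mateo ∩ Sofia ∩ Noa ∩ Uma ∩ Yuki: 14:25-15:10.
Mateo ∩ Sofia ∩ Noa ∩ Uma ∩ Yuki ∩ Kavya: 14:25-14:50.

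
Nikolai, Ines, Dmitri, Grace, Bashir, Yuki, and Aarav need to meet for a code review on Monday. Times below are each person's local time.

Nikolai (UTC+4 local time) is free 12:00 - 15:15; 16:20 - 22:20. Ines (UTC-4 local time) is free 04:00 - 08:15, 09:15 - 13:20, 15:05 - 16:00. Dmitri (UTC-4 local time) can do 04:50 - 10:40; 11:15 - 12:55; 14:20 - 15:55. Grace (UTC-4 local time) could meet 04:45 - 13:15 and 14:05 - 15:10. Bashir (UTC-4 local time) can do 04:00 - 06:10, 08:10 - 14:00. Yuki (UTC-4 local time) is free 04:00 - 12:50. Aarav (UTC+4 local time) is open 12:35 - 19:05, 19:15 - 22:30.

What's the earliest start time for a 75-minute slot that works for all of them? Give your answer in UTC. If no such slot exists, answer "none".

08:50

Nikolai in UTC: 08:00-11:15, 12:20-18:20 (subtract 4h to convert from UTC+4).
Ines in UTC: 08:00-12:15, 13:15-17:20, 19:05-20:00 (add 4h to convert from UTC-4).
Dmitri in UTC: 08:50-14:40, 15:15-16:55, 18:20-19:55 (add 4h to convert from UTC-4).
Grace in UTC: 08:45-17:15, 18:05-19:10 (add 4h to convert from UTC-4).
Bashir in UTC: 08:00-10:10, 12:10-18:00 (add 4h to convert from UTC-4).
Yuki in UTC: 08:00-16:50 (add 4h to convert from UTC-4).
Aarav in UTC: 08:35-15:05, 15:15-18:30 (subtract 4h to convert from UTC+4).
Nikolai ∩ Ines: 08:00-11:15, 13:15-17:20.
Nikolai ∩ Ines ∩ Dmitri: 08:50-11:15, 13:15-14:40, 15:15-16:55.
Nikolai ∩ Ines ∩ Dmitri ∩ Grace: 08:50-11:15, 13:15-14:40, 15:15-16:55.
Nikolai ∩ Ines ∩ Dmitri ∩ Grace ∩ Bashir: 08:50-10:10, 13:15-14:40, 15:15-16:55.
Nikolai ∩ Ines ∩ Dmitri ∩ Grace ∩ Bashir ∩ Yuki: 08:50-10:10, 13:15-14:40, 15:15-16:50.
Nikolai ∩ Ines ∩ Dmitri ∩ Grace ∩ Bashir ∩ Yuki ∩ Aarav: 08:50-10:10, 13:15-14:40, 15:15-16:50.
The first common window of at least 75 minutes is 08:50-10:10, so the earliest start is 08:50.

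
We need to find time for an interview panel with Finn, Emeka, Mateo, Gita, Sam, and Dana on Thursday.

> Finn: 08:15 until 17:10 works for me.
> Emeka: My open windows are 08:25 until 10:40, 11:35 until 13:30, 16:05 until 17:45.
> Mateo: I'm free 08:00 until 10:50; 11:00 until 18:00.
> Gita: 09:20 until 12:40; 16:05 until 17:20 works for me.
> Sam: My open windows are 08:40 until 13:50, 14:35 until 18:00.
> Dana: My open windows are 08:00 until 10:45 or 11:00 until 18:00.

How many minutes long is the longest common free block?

Finn ∩ Emeka: 08:25-10:40, 11:35-13:30, 16:05-17:10.
Finn ∩ Emeka ∩ Mateo: 08:25-10:40, 11:35-13:30, 16:05-17:10.
Finn ∩ Emeka ∩ Mateo ∩ Gita: 09:20-10:40, 11:35-12:40, 16:05-17:10.
Finn ∩ Emeka ∩ Mateo ∩ Gita ∩ Sam: 09:20-10:40, 11:35-12:40, 16:05-17:10.
Finn ∩ Emeka ∩ Mateo ∩ Gita ∩ Sam ∩ Dana: 09:20-10:40, 11:35-12:40, 16:05-17:10.
The longest is 09:20-10:40 at 80 minutes.

80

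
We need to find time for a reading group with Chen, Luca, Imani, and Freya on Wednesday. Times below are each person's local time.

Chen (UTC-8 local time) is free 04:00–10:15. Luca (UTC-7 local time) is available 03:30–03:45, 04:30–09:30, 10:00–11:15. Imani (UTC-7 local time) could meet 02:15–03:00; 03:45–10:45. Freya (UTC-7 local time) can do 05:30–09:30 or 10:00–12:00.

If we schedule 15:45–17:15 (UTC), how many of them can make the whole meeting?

2

Chen in UTC: 12:00-18:15 (add 8h to convert from UTC-8).
Luca in UTC: 10:30-10:45, 11:30-16:30, 17:00-18:15 (add 7h to convert from UTC-7).
Imani in UTC: 09:15-10:00, 10:45-17:45 (add 7h to convert from UTC-7).
Freya in UTC: 12:30-16:30, 17:00-19:00 (add 7h to convert from UTC-7).
Chen and Imani can make the full 15:45-17:15 slot — that's 2.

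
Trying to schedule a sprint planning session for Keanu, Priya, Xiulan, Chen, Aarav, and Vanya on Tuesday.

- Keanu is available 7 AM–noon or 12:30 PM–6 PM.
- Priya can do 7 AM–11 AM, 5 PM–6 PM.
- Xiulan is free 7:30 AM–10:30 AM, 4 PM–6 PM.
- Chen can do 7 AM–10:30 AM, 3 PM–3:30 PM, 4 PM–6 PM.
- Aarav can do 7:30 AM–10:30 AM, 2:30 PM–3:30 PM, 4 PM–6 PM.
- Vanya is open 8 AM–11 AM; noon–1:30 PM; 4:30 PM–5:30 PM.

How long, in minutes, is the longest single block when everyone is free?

150

Keanu ∩ Priya: 07:00-11:00, 17:00-18:00.
Keanu ∩ Priya ∩ Xiulan: 07:30-10:30, 17:00-18:00.
Keanu ∩ Priya ∩ Xiulan ∩ Chen: 07:30-10:30, 17:00-18:00.
Keanu ∩ Priya ∩ Xiulan ∩ Chen ∩ Aarav: 07:30-10:30, 17:00-18:00.
Keanu ∩ Priya ∩ Xiulan ∩ Chen ∩ Aarav ∩ Vanya: 08:00-10:30, 17:00-17:30.
Those are the intersection windows.
The longest is 08:00-10:30 at 150 minutes.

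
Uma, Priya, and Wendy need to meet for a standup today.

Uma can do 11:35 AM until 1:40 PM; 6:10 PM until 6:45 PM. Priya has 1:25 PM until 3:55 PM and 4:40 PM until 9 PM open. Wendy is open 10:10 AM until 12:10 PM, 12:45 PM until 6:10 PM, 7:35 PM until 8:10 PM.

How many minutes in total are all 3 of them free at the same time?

Uma ∩ Priya: 13:25-13:40, 18:10-18:45.
Uma ∩ Priya ∩ Wendy: 13:25-13:40.
That's a single block of 15 minutes.

15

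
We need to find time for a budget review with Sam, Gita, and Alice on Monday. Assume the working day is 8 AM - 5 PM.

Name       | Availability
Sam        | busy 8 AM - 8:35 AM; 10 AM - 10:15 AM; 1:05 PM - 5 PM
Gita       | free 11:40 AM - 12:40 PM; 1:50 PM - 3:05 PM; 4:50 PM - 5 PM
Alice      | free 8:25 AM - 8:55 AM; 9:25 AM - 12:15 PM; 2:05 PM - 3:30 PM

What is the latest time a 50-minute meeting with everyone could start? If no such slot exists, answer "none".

Sam free: 08:35-10:00, 10:15-13:05 (invert busy blocks within the working day).
Gita free: 11:40-12:40, 13:50-15:05, 16:50-17:00.
Alice free: 08:25-08:55, 09:25-12:15, 14:05-15:30.
Sam ∩ Gita: 11:40-12:40.
Sam ∩ Gita ∩ Alice: 11:40-12:15.
Those are the intersection windows.
No common window is at least 50 minutes long.

none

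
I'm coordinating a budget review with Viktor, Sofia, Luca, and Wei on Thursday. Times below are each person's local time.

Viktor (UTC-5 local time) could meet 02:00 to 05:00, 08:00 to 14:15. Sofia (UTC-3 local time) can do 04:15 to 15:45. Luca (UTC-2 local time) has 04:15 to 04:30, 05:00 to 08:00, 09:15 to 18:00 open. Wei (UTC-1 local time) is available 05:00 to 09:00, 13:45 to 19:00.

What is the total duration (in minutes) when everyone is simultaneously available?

405

Viktor in UTC: 07:00-10:00, 13:00-19:15 (add 5h to convert from UTC-5).
Sofia in UTC: 07:15-18:45 (add 3h to convert from UTC-3).
Luca in UTC: 06:15-06:30, 07:00-10:00, 11:15-20:00 (add 2h to convert from UTC-2).
Wei in UTC: 06:00-10:00, 14:45-20:00 (add 1h to convert from UTC-1).
Viktor ∩ Sofia: 07:15-10:00, 13:00-18:45.
Viktor ∩ Sofia ∩ Luca: 07:15-10:00, 13:00-18:45.
Viktor ∩ Sofia ∩ Luca ∩ Wei: 07:15-10:00, 14:45-18:45.
Summing the common windows: 165 + 240 = 405 minutes.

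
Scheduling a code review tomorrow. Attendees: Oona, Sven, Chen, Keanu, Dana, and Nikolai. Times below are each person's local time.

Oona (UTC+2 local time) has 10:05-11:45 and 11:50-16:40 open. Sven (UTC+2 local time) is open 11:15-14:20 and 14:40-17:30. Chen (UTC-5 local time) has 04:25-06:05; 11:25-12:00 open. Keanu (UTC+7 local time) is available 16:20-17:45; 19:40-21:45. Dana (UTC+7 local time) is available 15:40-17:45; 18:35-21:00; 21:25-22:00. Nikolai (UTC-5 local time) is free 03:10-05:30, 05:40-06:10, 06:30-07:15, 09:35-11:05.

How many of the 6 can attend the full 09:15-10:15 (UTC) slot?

3

Oona in UTC: 08:05-09:45, 09:50-14:40 (subtract 2h to convert from UTC+2).
Sven in UTC: 09:15-12:20, 12:40-15:30 (subtract 2h to convert from UTC+2).
Chen in UTC: 09:25-11:05, 16:25-17:00 (add 5h to convert from UTC-5).
Keanu in UTC: 09:20-10:45, 12:40-14:45 (subtract 7h to convert from UTC+7).
Dana in UTC: 08:40-10:45, 11:35-14:00, 14:25-15:00 (subtract 7h to convert from UTC+7).
Nikolai in UTC: 08:10-10:30, 10:40-11:10, 11:30-12:15, 14:35-16:05 (add 5h to convert from UTC-5).
Sven, Dana, and Nikolai can make the full 09:15-10:15 slot — that's 3.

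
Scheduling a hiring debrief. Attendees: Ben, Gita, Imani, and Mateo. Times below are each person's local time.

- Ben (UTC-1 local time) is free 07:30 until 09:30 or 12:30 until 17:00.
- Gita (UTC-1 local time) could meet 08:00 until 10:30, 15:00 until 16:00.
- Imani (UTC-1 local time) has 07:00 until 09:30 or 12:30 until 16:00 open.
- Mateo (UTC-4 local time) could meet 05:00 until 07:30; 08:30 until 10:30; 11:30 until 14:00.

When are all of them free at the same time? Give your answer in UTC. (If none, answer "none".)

Ben in UTC: 08:30-10:30, 13:30-18:00 (add 1h to convert from UTC-1).
Gita in UTC: 09:00-11:30, 16:00-17:00 (add 1h to convert from UTC-1).
Imani in UTC: 08:00-10:30, 13:30-17:00 (add 1h to convert from UTC-1).
Mateo in UTC: 09:00-11:30, 12:30-14:30, 15:30-18:00 (add 4h to convert from UTC-4).
Ben ∩ Gita: 09:00-10:30, 16:00-17:00.
Ben ∩ Gita ∩ Imani: 09:00-10:30, 16:00-17:00.
Ben ∩ Gita ∩ Imani ∩ Mateo: 09:00-10:30, 16:00-17:00.

09:00-10:30, 16:00-17:00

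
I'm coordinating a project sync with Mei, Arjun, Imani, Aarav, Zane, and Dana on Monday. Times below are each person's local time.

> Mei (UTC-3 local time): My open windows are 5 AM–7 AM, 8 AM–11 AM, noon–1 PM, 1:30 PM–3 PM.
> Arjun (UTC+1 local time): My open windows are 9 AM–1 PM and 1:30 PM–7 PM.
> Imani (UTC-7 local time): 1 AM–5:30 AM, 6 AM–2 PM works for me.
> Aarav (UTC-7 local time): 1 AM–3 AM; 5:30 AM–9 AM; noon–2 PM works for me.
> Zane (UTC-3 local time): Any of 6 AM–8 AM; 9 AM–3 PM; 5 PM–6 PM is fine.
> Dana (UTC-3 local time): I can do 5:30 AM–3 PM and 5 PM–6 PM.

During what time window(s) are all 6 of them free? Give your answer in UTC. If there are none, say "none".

Mei in UTC: 08:00-10:00, 11:00-14:00, 15:00-16:00, 16:30-18:00 (add 3h to convert from UTC-3).
Arjun in UTC: 08:00-12:00, 12:30-18:00 (subtract 1h to convert from UTC+1).
Imani in UTC: 08:00-12:30, 13:00-21:00 (add 7h to convert from UTC-7).
Aarav in UTC: 08:00-10:00, 12:30-16:00, 19:00-21:00 (add 7h to convert from UTC-7).
Zane in UTC: 09:00-11:00, 12:00-18:00, 20:00-21:00 (add 3h to convert from UTC-3).
Dana in UTC: 08:30-18:00, 20:00-21:00 (add 3h to convert from UTC-3).
Mei ∩ Arjun: 08:00-10:00, 11:00-12:00, 12:30-14:00, 15:00-16:00, 16:30-18:00.
Mei ∩ Arjun ∩ Imani: 08:00-10:00, 11:00-12:00, 13:00-14:00, 15:00-16:00, 16:30-18:00.
Mei ∩ Arjun ∩ Imani ∩ Aarav: 08:00-10:00, 13:00-14:00, 15:00-16:00.
Mei ∩ Arjun ∩ Imani ∩ Aarav ∩ Zane: 09:00-10:00, 13:00-14:00, 15:00-16:00.
Mei ∩ Arjun ∩ Imani ∩ Aarav ∩ Zane ∩ Dana: 09:00-10:00, 13:00-14:00, 15:00-16:00.

09:00-10:00, 13:00-14:00, 15:00-16:00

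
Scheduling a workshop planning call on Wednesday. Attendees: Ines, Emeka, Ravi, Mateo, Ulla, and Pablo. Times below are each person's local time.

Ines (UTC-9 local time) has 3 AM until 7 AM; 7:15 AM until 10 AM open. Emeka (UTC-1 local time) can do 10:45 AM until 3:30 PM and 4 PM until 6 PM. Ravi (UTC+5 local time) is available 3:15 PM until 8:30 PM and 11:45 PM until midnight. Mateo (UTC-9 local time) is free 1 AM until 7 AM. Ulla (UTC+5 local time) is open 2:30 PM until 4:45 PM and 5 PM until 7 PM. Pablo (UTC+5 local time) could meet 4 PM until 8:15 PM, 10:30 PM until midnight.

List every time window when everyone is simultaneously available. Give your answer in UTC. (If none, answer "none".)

12:00-14:00

Ines in UTC: 12:00-16:00, 16:15-19:00 (add 9h to convert from UTC-9).
Emeka in UTC: 11:45-16:30, 17:00-19:00 (add 1h to convert from UTC-1).
Ravi in UTC: 10:15-15:30, 18:45-19:00 (subtract 5h to convert from UTC+5).
Mateo in UTC: 10:00-16:00 (add 9h to convert from UTC-9).
Ulla in UTC: 09:30-11:45, 12:00-14:00 (subtract 5h to convert from UTC+5).
Pablo in UTC: 11:00-15:15, 17:30-19:00 (subtract 5h to convert from UTC+5).
Ines ∩ Emeka: 12:00-16:00, 16:15-16:30, 17:00-19:00.
Ines ∩ Emeka ∩ Ravi: 12:00-15:30, 18:45-19:00.
Ines ∩ Emeka ∩ Ravi ∩ Mateo: 12:00-15:30.
Ines ∩ Emeka ∩ Ravi ∩ Mateo ∩ Ulla: 12:00-14:00.
Ines ∩ Emeka ∩ Ravi ∩ Mateo ∩ Ulla ∩ Pablo: 12:00-14:00.
Those are the intersection windows.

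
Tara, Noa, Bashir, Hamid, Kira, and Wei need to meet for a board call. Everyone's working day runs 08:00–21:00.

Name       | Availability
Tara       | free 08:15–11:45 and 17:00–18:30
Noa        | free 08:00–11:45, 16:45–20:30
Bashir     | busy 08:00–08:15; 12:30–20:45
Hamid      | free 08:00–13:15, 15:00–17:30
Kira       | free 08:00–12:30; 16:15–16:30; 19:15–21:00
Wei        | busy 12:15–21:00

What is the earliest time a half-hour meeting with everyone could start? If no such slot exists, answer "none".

08:15

Tara free: 08:15-11:45, 17:00-18:30.
Noa free: 08:00-11:45, 16:45-20:30.
Bashir free: 08:15-12:30, 20:45-21:00 (invert busy blocks within the working day).
Hamid free: 08:00-13:15, 15:00-17:30.
Kira free: 08:00-12:30, 16:15-16:30, 19:15-21:00.
Wei free: 08:00-12:15 (invert busy blocks within the working day).
Tara ∩ Noa: 08:15-11:45, 17:00-18:30.
Tara ∩ Noa ∩ Bashir: 08:15-11:45.
Tara ∩ Noa ∩ Bashir ∩ Hamid: 08:15-11:45.
Tara ∩ Noa ∩ Bashir ∩ Hamid ∩ Kira: 08:15-11:45.
Tara ∩ Noa ∩ Bashir ∩ Hamid ∩ Kira ∩ Wei: 08:15-11:45.
The first common window of at least 30 minutes is 08:15-11:45, so the earliest start is 08:15.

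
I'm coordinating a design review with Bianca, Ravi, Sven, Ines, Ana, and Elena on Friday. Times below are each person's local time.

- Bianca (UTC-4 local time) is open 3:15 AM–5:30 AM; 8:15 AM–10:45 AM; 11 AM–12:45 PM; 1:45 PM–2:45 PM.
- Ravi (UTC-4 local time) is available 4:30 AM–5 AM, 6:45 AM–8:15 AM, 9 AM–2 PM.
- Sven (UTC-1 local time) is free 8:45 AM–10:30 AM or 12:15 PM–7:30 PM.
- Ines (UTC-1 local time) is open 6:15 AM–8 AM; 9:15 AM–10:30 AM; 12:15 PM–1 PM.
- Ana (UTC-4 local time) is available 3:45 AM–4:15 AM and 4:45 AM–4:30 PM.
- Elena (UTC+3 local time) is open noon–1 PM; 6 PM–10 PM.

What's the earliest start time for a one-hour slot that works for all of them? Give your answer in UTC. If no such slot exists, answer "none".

Bianca in UTC: 07:15-09:30, 12:15-14:45, 15:00-16:45, 17:45-18:45 (add 4h to convert from UTC-4).
Ravi in UTC: 08:30-09:00, 10:45-12:15, 13:00-18:00 (add 4h to convert from UTC-4).
Sven in UTC: 09:45-11:30, 13:15-20:30 (add 1h to convert from UTC-1).
Ines in UTC: 07:15-09:00, 10:15-11:30, 13:15-14:00 (add 1h to convert from UTC-1).
Ana in UTC: 07:45-08:15, 08:45-20:30 (add 4h to convert from UTC-4).
Elena in UTC: 09:00-10:00, 15:00-19:00 (subtract 3h to convert from UTC+3).
Bianca ∩ Ravi: 08:30-09:00, 13:00-14:45, 15:00-16:45, 17:45-18:00.
Bianca ∩ Ravi ∩ Sven: 13:15-14:45, 15:00-16:45, 17:45-18:00.
Bianca ∩ Ravi ∩ Sven ∩ Ines: 13:15-14:00.
Bianca ∩ Ravi ∩ Sven ∩ Ines ∩ Ana: 13:15-14:00.
Bianca ∩ Ravi ∩ Sven ∩ Ines ∩ Ana ∩ Elena: ∅.
There is no time when everyone is free.
No common window is at least 60 minutes long.

none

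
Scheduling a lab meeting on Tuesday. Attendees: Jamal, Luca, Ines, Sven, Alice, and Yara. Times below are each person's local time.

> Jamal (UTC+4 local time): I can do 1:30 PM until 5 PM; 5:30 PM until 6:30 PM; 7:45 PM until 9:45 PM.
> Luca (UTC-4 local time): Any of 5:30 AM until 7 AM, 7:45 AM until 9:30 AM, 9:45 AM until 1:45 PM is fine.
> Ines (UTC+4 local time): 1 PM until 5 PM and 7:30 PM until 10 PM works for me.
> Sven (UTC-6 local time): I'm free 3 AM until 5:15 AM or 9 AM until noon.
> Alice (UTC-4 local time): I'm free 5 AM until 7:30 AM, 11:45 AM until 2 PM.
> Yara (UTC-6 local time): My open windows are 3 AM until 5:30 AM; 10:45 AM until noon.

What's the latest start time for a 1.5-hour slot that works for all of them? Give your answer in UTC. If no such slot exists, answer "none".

Jamal in UTC: 09:30-13:00, 13:30-14:30, 15:45-17:45 (subtract 4h to convert from UTC+4).
Luca in UTC: 09:30-11:00, 11:45-13:30, 13:45-17:45 (add 4h to convert from UTC-4).
Ines in UTC: 09:00-13:00, 15:30-18:00 (subtract 4h to convert from UTC+4).
Sven in UTC: 09:00-11:15, 15:00-18:00 (add 6h to convert from UTC-6).
Alice in UTC: 09:00-11:30, 15:45-18:00 (add 4h to convert from UTC-4).
Yara in UTC: 09:00-11:30, 16:45-18:00 (add 6h to convert from UTC-6).
Jamal ∩ Luca: 09:30-11:00, 11:45-13:00, 13:45-14:30, 15:45-17:45.
Jamal ∩ Luca ∩ Ines: 09:30-11:00, 11:45-13:00, 15:45-17:45.
Jamal ∩ Luca ∩ Ines ∩ Sven: 09:30-11:00, 15:45-17:45.
Jamal ∩ Luca ∩ Ines ∩ Sven ∩ Alice: 09:30-11:00, 15:45-17:45.
Jamal ∩ Luca ∩ Ines ∩ Sven ∩ Alice ∩ Yara: 09:30-11:00, 16:45-17:45.
The last common window of at least 90 minutes is 09:30-11:00; a 90-minute meeting can start as late as 09:30 and still end by 11:00.

09:30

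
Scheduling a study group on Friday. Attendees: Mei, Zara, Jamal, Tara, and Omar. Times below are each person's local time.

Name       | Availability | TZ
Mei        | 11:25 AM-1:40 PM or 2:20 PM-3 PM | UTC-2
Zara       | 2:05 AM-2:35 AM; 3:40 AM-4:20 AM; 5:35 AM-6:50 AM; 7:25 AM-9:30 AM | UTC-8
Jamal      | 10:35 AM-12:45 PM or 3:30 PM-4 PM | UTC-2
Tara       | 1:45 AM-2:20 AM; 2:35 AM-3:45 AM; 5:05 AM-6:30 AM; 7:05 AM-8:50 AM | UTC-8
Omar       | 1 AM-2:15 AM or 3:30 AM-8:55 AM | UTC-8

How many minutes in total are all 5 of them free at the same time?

Mei in UTC: 13:25-15:40, 16:20-17:00 (add 2h to convert from UTC-2).
Zara in UTC: 10:05-10:35, 11:40-12:20, 13:35-14:50, 15:25-17:30 (add 8h to convert from UTC-8).
Jamal in UTC: 12:35-14:45, 17:30-18:00 (add 2h to convert from UTC-2).
Tara in UTC: 09:45-10:20, 10:35-11:45, 13:05-14:30, 15:05-16:50 (add 8h to convert from UTC-8).
Omar in UTC: 09:00-10:15, 11:30-16:55 (add 8h to convert from UTC-8).
Mei ∩ Zara: 13:35-14:50, 15:25-15:40, 16:20-17:00.
Mei ∩ Zara ∩ Jamal: 13:35-14:45.
Mei ∩ Zara ∩ Jamal ∩ Tara: 13:35-14:30.
Mei ∩ Zara ∩ Jamal ∩ Tara ∩ Omar: 13:35-14:30.
That's a single block of 55 minutes.

55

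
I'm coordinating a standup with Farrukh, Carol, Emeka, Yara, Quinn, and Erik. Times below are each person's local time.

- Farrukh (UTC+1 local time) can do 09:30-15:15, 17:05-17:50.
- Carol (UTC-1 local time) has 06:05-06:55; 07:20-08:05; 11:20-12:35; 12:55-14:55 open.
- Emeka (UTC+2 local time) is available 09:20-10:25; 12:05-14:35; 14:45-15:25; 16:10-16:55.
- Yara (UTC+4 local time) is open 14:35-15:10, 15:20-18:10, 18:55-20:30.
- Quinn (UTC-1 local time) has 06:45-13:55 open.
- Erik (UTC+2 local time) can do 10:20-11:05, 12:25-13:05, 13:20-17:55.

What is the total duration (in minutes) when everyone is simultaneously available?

55

Farrukh in UTC: 08:30-14:15, 16:05-16:50 (subtract 1h to convert from UTC+1).
Carol in UTC: 07:05-07:55, 08:20-09:05, 12:20-13:35, 13:55-15:55 (add 1h to convert from UTC-1).
Emeka in UTC: 07:20-08:25, 10:05-12:35, 12:45-13:25, 14:10-14:55 (subtract 2h to convert from UTC+2).
Yara in UTC: 10:35-11:10, 11:20-14:10, 14:55-16:30 (subtract 4h to convert from UTC+4).
Quinn in UTC: 07:45-14:55 (add 1h to convert from UTC-1).
Erik in UTC: 08:20-09:05, 10:25-11:05, 11:20-15:55 (subtract 2h to convert from UTC+2).
Farrukh ∩ Carol: 08:30-09:05, 12:20-13:35, 13:55-14:15.
Farrukh ∩ Carol ∩ Emeka: 12:20-12:35, 12:45-13:25, 14:10-14:15.
Farrukh ∩ Carol ∩ Emeka ∩ Yara: 12:20-12:35, 12:45-13:25.
Farrukh ∩ Carol ∩ Emeka ∩ Yara ∩ Quinn: 12:20-12:35, 12:45-13:25.
Farrukh ∩ Carol ∩ Emeka ∩ Yara ∩ Quinn ∩ Erik: 12:20-12:35, 12:45-13:25.
Summing the common windows: 15 + 40 = 55 minutes.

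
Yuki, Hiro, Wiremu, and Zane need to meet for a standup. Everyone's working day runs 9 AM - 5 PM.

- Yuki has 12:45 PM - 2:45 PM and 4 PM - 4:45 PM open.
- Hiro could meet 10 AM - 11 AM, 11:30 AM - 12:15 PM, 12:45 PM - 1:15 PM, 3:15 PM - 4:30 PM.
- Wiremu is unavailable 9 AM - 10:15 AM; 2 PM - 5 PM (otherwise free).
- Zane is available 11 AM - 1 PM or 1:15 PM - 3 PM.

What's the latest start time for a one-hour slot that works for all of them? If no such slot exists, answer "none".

none

Yuki free: 12:45-14:45, 16:00-16:45.
Hiro free: 10:00-11:00, 11:30-12:15, 12:45-13:15, 15:15-16:30.
Wiremu free: 10:15-14:00 (invert busy blocks within the working day).
Zane free: 11:00-13:00, 13:15-15:00.
Yuki ∩ Hiro: 12:45-13:15, 16:00-16:30.
Yuki ∩ Hiro ∩ Wiremu: 12:45-13:15.
Yuki ∩ Hiro ∩ Wiremu ∩ Zane: 12:45-13:00.
Those are the intersection windows.
No common window is at least 60 minutes long.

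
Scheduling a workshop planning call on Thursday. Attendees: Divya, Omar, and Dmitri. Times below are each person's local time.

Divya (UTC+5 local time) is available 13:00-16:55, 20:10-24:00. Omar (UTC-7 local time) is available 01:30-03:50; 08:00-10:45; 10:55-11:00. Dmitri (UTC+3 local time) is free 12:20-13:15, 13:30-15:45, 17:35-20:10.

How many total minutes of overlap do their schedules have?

195

Divya in UTC: 08:00-11:55, 15:10-19:00 (subtract 5h to convert from UTC+5).
Omar in UTC: 08:30-10:50, 15:00-17:45, 17:55-18:00 (add 7h to convert from UTC-7).
Dmitri in UTC: 09:20-10:15, 10:30-12:45, 14:35-17:10 (subtract 3h to convert from UTC+3).
Divya ∩ Omar: 08:30-10:50, 15:10-17:45, 17:55-18:00.
Divya ∩ Omar ∩ Dmitri: 09:20-10:15, 10:30-10:50, 15:10-17:10.
Summing the common windows: 55 + 20 + 120 = 195 minutes.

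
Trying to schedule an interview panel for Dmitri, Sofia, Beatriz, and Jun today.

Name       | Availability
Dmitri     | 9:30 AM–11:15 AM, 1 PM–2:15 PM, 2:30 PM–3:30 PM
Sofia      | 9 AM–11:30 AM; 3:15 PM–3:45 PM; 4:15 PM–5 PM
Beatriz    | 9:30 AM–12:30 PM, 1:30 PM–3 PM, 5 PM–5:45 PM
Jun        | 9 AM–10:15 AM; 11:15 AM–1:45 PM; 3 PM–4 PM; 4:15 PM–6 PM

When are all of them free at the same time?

Dmitri ∩ Sofia: 09:30-11:15, 15:15-15:30.
Dmitri ∩ Sofia ∩ Beatriz: 09:30-11:15.
Dmitri ∩ Sofia ∩ Beatriz ∩ Jun: 09:30-10:15.
So the common availability across everyone is 09:30-10:15.

09:30-10:15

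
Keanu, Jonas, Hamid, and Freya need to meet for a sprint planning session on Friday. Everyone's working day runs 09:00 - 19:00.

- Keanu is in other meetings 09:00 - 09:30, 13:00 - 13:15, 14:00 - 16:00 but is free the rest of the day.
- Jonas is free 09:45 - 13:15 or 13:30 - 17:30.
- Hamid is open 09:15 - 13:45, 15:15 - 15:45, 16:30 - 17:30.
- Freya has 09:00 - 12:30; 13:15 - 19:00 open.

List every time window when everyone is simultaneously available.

09:45-12:30, 13:30-13:45, 16:30-17:30

Keanu free: 09:30-13:00, 13:15-14:00, 16:00-19:00 (invert busy blocks within the working day).
Jonas free: 09:45-13:15, 13:30-17:30.
Hamid free: 09:15-13:45, 15:15-15:45, 16:30-17:30.
Freya free: 09:00-12:30, 13:15-19:00.
Keanu ∩ Jonas: 09:45-13:00, 13:30-14:00, 16:00-17:30.
Keanu ∩ Jonas ∩ Hamid: 09:45-13:00, 13:30-13:45, 16:30-17:30.
Keanu ∩ Jonas ∩ Hamid ∩ Freya: 09:45-12:30, 13:30-13:45, 16:30-17:30.
So the common availability across everyone is 09:45-12:30, 13:30-13:45, 16:30-17:30.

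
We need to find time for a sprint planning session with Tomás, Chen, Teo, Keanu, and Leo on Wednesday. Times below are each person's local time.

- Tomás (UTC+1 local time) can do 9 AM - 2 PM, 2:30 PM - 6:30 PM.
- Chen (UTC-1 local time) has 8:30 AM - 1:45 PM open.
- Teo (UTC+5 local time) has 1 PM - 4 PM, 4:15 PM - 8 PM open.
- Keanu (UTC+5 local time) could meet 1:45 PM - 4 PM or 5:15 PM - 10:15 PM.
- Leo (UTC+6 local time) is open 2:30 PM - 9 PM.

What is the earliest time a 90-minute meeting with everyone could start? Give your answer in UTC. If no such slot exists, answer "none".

09:30

Tomás in UTC: 08:00-13:00, 13:30-17:30 (subtract 1h to convert from UTC+1).
Chen in UTC: 09:30-14:45 (add 1h to convert from UTC-1).
Teo in UTC: 08:00-11:00, 11:15-15:00 (subtract 5h to convert from UTC+5).
Keanu in UTC: 08:45-11:00, 12:15-17:15 (subtract 5h to convert from UTC+5).
Leo in UTC: 08:30-15:00 (subtract 6h to convert from UTC+6).
Tomás ∩ Chen: 09:30-13:00, 13:30-14:45.
Tomás ∩ Chen ∩ Teo: 09:30-11:00, 11:15-13:00, 13:30-14:45.
Tomás ∩ Chen ∩ Teo ∩ Keanu: 09:30-11:00, 12:15-13:00, 13:30-14:45.
Tomás ∩ Chen ∩ Teo ∩ Keanu ∩ Leo: 09:30-11:00, 12:15-13:00, 13:30-14:45.
Those are the intersection windows.
The first common window of at least 90 minutes is 09:30-11:00, so the earliest start is 09:30.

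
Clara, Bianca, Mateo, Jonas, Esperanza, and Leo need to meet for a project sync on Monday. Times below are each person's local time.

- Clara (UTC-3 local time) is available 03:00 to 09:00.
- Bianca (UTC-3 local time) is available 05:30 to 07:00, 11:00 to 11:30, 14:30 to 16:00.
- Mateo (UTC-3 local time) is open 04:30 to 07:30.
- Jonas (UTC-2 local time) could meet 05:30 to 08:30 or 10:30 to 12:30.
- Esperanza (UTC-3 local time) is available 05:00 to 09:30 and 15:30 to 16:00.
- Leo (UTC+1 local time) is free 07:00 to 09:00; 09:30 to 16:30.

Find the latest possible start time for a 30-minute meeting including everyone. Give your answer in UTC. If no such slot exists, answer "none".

Clara in UTC: 06:00-12:00 (add 3h to convert from UTC-3).
Bianca in UTC: 08:30-10:00, 14:00-14:30, 17:30-19:00 (add 3h to convert from UTC-3).
Mateo in UTC: 07:30-10:30 (add 3h to convert from UTC-3).
Jonas in UTC: 07:30-10:30, 12:30-14:30 (add 2h to convert from UTC-2).
Esperanza in UTC: 08:00-12:30, 18:30-19:00 (add 3h to convert from UTC-3).
Leo in UTC: 06:00-08:00, 08:30-15:30 (subtract 1h to convert from UTC+1).
Clara ∩ Bianca: 08:30-10:00.
Clara ∩ Bianca ∩ Mateo: 08:30-10:00.
Clara ∩ Bianca ∩ Mateo ∩ Jonas: 08:30-10:00.
Clara ∩ Bianca ∩ Mateo ∩ Jonas ∩ Esperanza: 08:30-10:00.
Clara ∩ Bianca ∩ Mateo ∩ Jonas ∩ Esperanza ∩ Leo: 08:30-10:00.
So the common availability across everyone is 08:30-10:00.
The last common window of at least 30 minutes is 08:30-10:00; a 30-minute meeting can start as late as 09:30 and still end by 10:00.

09:30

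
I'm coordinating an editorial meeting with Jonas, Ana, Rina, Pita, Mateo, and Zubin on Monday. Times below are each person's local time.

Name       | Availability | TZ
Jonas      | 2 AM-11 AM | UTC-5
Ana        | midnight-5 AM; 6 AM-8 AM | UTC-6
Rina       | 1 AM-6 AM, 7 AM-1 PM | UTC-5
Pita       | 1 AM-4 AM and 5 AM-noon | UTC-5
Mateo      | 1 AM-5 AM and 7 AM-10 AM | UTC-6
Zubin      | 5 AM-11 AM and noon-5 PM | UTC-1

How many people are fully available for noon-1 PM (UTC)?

Jonas in UTC: 07:00-16:00 (add 5h to convert from UTC-5).
Ana in UTC: 06:00-11:00, 12:00-14:00 (add 6h to convert from UTC-6).
Rina in UTC: 06:00-11:00, 12:00-18:00 (add 5h to convert from UTC-5).
Pita in UTC: 06:00-09:00, 10:00-17:00 (add 5h to convert from UTC-5).
Mateo in UTC: 07:00-11:00, 13:00-16:00 (add 6h to convert from UTC-6).
Zubin in UTC: 06:00-12:00, 13:00-18:00 (add 1h to convert from UTC-1).
Jonas, Ana, Rina, and Pita can make the full 12:00-13:00 slot — that's 4.

4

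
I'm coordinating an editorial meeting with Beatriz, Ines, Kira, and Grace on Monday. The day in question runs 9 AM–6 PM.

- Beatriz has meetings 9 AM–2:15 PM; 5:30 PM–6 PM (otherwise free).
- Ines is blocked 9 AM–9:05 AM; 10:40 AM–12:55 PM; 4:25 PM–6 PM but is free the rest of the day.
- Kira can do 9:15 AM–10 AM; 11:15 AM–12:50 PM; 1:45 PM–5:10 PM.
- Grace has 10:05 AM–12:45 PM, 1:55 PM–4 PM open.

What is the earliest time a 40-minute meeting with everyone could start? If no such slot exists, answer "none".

Beatriz free: 14:15-17:30 (invert busy blocks within the working day).
Ines free: 09:05-10:40, 12:55-16:25 (invert busy blocks within the working day).
Kira free: 09:15-10:00, 11:15-12:50, 13:45-17:10.
Grace free: 10:05-12:45, 13:55-16:00.
Beatriz ∩ Ines: 14:15-16:25.
Beatriz ∩ Ines ∩ Kira: 14:15-16:25.
Beatriz ∩ Ines ∩ Kira ∩ Grace: 14:15-16:00.
The first common window of at least 40 minutes is 14:15-16:00, so the earliest start is 14:15.

14:15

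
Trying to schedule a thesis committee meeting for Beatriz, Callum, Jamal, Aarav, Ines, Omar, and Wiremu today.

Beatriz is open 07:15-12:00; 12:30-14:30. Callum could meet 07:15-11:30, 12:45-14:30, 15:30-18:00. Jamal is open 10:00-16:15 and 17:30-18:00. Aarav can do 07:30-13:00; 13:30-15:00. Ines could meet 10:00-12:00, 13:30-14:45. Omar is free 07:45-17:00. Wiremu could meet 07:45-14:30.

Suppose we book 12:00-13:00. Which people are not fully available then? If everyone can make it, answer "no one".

Beatriz: not fully free for 12:00-13:00. Callum: not fully free for 12:00-13:00. Jamal: free for 12:00-13:00. Aarav: free for 12:00-13:00. Ines: not fully free for 12:00-13:00. Omar: free for 12:00-13:00. Wiremu: free for 12:00-13:00.

Beatriz, Callum, Ines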